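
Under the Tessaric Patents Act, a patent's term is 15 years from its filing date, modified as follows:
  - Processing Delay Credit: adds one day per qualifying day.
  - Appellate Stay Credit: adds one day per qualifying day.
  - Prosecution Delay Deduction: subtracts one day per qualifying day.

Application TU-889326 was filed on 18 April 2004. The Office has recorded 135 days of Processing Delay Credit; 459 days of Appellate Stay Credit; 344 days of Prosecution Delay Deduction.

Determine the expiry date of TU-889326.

Base term: filing date + 15 years → 18 April 2019.
Processing Delay Credit: +135 days → 31 August 2019.
Appellate Stay Credit: +459 days → 2 December 2020.
Prosecution Delay Deduction: −344 days → 24 December 2019.

December 24, 2019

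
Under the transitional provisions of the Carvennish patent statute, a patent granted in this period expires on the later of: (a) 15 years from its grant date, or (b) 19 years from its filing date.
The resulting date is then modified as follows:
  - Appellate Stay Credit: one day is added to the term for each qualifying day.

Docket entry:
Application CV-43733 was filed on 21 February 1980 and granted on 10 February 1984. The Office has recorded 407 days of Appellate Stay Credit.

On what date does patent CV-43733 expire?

April 3, 2000

(a) grant + 15 years → 10 February 1999.
(b) filing + 19 years → 21 February 1999.
Later of the two: 21 February 1999.
Appellate Stay Credit: +407 days → 3 April 2000.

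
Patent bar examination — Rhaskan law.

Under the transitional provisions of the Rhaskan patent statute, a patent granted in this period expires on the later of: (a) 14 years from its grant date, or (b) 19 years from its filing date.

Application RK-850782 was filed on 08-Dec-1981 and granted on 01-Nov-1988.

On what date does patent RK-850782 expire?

2002-11-01

(a) grant + 14 years → 1 November 2002.
(b) filing + 19 years → 8 December 2000.
Later of the two: 1 November 2002.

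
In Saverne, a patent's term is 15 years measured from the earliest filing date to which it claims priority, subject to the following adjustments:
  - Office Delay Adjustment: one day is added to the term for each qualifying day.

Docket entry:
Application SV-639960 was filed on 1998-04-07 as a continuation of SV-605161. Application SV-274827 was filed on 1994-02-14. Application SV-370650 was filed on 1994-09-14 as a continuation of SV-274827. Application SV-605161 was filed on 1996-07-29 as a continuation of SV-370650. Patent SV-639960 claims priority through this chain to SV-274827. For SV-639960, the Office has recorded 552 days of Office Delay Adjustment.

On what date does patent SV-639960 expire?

2010-08-20

Earliest priority filing: 14 February 1994.
Base term: 14 February 1994 + 15 years → 14 February 2009.
Office Delay Adjustment: +552 days → 20 August 2010.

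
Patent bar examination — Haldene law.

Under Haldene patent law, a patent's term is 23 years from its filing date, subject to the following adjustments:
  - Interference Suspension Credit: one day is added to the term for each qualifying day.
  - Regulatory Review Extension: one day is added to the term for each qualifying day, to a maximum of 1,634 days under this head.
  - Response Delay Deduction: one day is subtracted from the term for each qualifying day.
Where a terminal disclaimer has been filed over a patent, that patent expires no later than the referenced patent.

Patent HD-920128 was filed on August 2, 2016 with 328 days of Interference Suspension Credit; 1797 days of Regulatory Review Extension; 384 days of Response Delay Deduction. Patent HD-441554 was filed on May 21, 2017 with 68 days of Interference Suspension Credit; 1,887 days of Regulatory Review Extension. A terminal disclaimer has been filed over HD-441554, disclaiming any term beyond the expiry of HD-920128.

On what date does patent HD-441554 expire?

November 27, 2043

Natural term of HD-441554:
  Base: filing + 23 years → 21 May 2040.
  Interference Suspension Credit: +68 days → 28 July 2040.
  Regulatory Review Extension: 1887 days claimed exceeds the 1634-day cap, so +1634 days → 17 January 2045.
Expiry of referenced patent HD-920128:
  Base: filing + 23 years → 2 August 2039.
  Interference Suspension Credit: +328 days → 25 June 2040.
  Regulatory Review Extension: 1797 days claimed exceeds the 1634-day cap, so +1634 days → 15 December 2044.
  Response Delay Deduction: −384 days → 27 November 2043.
Terminal disclaimer: HD-441554 expires on the earlier of 17 January 2045 and 27 November 2043.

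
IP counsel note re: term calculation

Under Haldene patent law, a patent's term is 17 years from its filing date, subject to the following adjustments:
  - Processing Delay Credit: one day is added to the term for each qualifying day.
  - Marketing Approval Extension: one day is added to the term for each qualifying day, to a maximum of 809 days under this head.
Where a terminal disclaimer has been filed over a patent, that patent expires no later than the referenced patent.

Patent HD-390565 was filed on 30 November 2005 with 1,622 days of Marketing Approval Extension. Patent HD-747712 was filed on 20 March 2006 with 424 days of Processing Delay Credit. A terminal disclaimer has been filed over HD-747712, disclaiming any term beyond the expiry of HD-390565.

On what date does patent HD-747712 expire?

Natural term of HD-747712:
  Base: filing + 17 years → 20 March 2023.
  Processing Delay Credit: +424 days → 17 May 2024.
Expiry of referenced patent HD-390565:
  Base: filing + 17 years → 30 November 2022.
  Marketing Approval Extension: 1622 days claimed exceeds the 809-day cap, so +809 days → 16 February 2025.
Terminal disclaimer: HD-747712 expires on the earlier of 17 May 2024 and 16 February 2025.

May 17, 2024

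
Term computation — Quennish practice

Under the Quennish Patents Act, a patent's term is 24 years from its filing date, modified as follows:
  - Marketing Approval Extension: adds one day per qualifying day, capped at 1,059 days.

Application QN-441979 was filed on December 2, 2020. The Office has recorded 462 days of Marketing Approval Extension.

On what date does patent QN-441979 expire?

Base term: filing date + 24 years → 2 December 2044.
Marketing Approval Extension: 462 days (within the 1059-day cap) → +462 days → 9 March 2046.

2046-03-09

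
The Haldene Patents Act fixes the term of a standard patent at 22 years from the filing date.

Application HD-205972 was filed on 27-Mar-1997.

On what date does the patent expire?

2019-03-27

Filing date + 22 years → 27 March 2019.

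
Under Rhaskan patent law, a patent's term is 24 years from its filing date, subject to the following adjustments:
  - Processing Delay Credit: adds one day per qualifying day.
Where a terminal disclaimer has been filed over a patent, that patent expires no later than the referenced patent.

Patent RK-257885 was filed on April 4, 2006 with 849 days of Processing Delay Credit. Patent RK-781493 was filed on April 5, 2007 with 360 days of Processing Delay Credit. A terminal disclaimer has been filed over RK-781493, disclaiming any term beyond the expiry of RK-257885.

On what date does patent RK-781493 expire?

Natural term of RK-781493:
  Base: filing + 24 years → 5 April 2031.
  Processing Delay Credit: +360 days → 30 March 2032.
Expiry of referenced patent RK-257885:
  Base: filing + 24 years → 4 April 2030.
  Processing Delay Credit: +849 days → 31 July 2032.
Terminal disclaimer: RK-781493 expires on the earlier of 30 March 2032 and 31 July 2032.

2032-03-30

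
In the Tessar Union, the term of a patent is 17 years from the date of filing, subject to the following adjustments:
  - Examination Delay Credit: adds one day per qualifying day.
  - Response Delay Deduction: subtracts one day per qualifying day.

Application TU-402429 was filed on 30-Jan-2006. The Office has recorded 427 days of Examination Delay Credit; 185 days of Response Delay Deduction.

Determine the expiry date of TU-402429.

2023-09-29

Base term: filing date + 17 years → 30 January 2023.
Examination Delay Credit: +427 days → 1 April 2024.
Response Delay Deduction: −185 days → 29 September 2023.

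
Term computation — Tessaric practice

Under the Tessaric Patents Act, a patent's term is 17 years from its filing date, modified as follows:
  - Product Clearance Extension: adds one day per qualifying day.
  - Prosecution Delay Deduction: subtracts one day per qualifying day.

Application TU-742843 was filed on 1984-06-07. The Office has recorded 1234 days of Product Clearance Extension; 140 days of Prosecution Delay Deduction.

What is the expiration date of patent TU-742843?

Base term: filing date + 17 years → 7 June 2001.
Product Clearance Extension: +1234 days → 23 October 2004.
Prosecution Delay Deduction: −140 days → 5 June 2004.

June 5, 2004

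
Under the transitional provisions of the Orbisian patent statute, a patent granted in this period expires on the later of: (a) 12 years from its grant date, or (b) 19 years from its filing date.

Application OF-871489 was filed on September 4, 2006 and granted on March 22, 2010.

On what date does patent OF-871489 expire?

(a) grant + 12 years → 22 March 2022.
(b) filing + 19 years → 4 September 2025.
Later of the two: 4 September 2025.

September 4, 2025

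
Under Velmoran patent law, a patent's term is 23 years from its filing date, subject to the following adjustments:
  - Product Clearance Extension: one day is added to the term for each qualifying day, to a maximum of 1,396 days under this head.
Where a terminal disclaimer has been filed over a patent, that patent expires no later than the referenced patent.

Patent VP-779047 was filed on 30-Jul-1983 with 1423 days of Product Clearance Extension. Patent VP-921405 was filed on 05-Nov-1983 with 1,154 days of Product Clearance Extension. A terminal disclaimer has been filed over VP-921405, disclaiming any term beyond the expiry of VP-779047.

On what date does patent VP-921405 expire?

Natural term of VP-921405:
  Base: filing + 23 years → 5 November 2006.
  Product Clearance Extension: 1154 days (within the 1396-day cap) → +1154 days → 2 January 2010.
Expiry of referenced patent VP-779047:
  Base: filing + 23 years → 30 July 2006.
  Product Clearance Extension: 1423 days claimed exceeds the 1396-day cap, so +1396 days → 26 May 2010.
Terminal disclaimer: VP-921405 expires on the earlier of 2 January 2010 and 26 May 2010.

2010-01-02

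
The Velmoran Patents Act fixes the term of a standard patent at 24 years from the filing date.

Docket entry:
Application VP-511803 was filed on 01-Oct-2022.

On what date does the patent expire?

2046-10-01

Filing date + 24 years → 1 October 2046.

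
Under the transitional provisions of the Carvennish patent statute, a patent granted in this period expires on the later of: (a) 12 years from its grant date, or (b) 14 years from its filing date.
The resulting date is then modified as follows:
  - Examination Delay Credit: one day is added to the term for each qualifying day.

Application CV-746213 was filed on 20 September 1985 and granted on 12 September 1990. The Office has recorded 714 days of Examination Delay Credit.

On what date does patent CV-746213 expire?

2004-08-26

(a) grant + 12 years → 12 September 2002.
(b) filing + 14 years → 20 September 1999.
Later of the two: 12 September 2002.
Examination Delay Credit: +714 days → 26 August 2004.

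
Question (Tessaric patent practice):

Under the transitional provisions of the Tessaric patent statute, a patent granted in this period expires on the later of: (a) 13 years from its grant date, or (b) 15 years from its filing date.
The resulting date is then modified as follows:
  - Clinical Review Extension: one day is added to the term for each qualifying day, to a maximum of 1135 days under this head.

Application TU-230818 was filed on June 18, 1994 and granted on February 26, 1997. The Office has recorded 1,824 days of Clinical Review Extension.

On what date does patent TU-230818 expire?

(a) grant + 13 years → 26 February 2010.
(b) filing + 15 years → 18 June 2009.
Later of the two: 26 February 2010.
Clinical Review Extension: 1824 days claimed exceeds the 1135-day cap, so +1135 days → 6 April 2013.

April 6, 2013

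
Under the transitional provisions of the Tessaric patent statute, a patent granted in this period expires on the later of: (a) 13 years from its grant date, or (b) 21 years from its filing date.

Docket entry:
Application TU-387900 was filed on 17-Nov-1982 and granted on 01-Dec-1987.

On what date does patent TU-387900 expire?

(a) grant + 13 years → 1 December 2000.
(b) filing + 21 years → 17 November 2003.
Later of the two: 17 November 2003.

2003-11-17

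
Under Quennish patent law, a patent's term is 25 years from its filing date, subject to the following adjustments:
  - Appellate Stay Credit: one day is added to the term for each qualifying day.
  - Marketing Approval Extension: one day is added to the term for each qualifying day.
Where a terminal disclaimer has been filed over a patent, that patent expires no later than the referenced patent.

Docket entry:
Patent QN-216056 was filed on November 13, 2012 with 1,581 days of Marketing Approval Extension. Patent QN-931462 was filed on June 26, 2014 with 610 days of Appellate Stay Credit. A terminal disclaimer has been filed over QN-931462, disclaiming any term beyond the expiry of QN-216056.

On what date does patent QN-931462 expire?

Natural term of QN-931462:
  Base: filing + 25 years → 26 June 2039.
  Appellate Stay Credit: +610 days → 25 February 2041.
Expiry of referenced patent QN-216056:
  Base: filing + 25 years → 13 November 2037.
  Marketing Approval Extension: +1581 days → 13 March 2042.
Terminal disclaimer: QN-931462 expires on the earlier of 25 February 2041 and 13 March 2042.

2041-02-25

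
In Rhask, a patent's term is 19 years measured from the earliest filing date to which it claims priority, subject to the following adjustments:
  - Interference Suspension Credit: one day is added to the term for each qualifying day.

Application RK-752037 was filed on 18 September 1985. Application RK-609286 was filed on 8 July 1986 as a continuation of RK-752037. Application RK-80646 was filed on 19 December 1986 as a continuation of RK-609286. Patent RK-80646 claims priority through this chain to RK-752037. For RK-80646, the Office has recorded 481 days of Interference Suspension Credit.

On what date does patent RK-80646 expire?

2006-01-12

Earliest priority filing: 18 September 1985.
Base term: 18 September 1985 + 19 years → 18 September 2004.
Interference Suspension Credit: +481 days → 12 January 2006.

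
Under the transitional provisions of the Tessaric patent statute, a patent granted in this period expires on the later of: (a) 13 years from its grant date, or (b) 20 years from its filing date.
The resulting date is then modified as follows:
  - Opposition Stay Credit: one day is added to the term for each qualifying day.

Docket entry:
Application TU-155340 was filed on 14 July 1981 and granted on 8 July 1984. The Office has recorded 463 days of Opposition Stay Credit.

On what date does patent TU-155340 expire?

(a) grant + 13 years → 8 July 1997.
(b) filing + 20 years → 14 July 2001.
Later of the two: 14 July 2001.
Opposition Stay Credit: +463 days → 20 October 2002.

2002-10-20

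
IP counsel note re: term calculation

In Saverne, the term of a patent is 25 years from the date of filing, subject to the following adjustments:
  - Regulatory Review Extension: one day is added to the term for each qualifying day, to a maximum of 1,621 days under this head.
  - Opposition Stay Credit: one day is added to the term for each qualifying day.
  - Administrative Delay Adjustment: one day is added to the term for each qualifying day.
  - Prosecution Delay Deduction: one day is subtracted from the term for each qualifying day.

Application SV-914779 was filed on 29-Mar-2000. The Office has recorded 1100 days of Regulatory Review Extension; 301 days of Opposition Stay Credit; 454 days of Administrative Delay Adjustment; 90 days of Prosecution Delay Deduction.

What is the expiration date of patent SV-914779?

Base term: filing date + 25 years → 29 March 2025.
Regulatory Review Extension: 1100 days (within the 1621-day cap) → +1100 days → 2 April 2028.
Opposition Stay Credit: +301 days → 28 January 2029.
Administrative Delay Adjustment: +454 days → 27 April 2030.
Prosecution Delay Deduction: −90 days → 27 January 2030.

January 27, 2030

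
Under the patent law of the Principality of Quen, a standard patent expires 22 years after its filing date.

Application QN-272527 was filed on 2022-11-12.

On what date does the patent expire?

Filing date + 22 years → 12 November 2044.

2044-11-12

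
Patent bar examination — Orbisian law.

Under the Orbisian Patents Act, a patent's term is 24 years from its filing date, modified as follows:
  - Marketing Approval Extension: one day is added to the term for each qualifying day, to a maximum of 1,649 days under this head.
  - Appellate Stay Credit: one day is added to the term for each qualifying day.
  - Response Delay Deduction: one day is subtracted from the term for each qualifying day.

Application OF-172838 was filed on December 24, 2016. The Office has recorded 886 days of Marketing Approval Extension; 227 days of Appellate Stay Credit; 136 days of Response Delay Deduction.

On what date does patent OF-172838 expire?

Base term: filing date + 24 years → 24 December 2040.
Marketing Approval Extension: 886 days (within the 1649-day cap) → +886 days → 29 May 2043.
Appellate Stay Credit: +227 days → 11 January 2044.
Response Delay Deduction: −136 days → 28 August 2043.

August 28, 2043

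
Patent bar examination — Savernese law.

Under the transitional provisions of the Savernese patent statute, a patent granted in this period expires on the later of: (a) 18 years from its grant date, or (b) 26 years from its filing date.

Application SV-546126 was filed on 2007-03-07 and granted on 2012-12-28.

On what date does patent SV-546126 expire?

(a) grant + 18 years → 28 December 2030.
(b) filing + 26 years → 7 March 2033.
Later of the two: 7 March 2033.

March 7, 2033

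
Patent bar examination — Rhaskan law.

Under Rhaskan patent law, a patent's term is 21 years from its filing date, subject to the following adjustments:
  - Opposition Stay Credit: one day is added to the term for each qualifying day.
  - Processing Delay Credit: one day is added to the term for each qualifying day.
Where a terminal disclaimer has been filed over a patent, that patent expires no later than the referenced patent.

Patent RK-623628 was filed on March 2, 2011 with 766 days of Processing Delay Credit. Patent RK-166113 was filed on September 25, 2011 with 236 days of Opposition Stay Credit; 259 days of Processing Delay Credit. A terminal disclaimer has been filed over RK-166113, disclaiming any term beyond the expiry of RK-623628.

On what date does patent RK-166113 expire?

February 2, 2034

Natural term of RK-166113:
  Base: filing + 21 years → 25 September 2032.
  Opposition Stay Credit: +236 days → 19 May 2033.
  Processing Delay Credit: +259 days → 2 February 2034.
Expiry of referenced patent RK-623628:
  Base: filing + 21 years → 2 March 2032.
  Processing Delay Credit: +766 days → 7 April 2034.
Terminal disclaimer: RK-166113 expires on the earlier of 2 February 2034 and 7 April 2034.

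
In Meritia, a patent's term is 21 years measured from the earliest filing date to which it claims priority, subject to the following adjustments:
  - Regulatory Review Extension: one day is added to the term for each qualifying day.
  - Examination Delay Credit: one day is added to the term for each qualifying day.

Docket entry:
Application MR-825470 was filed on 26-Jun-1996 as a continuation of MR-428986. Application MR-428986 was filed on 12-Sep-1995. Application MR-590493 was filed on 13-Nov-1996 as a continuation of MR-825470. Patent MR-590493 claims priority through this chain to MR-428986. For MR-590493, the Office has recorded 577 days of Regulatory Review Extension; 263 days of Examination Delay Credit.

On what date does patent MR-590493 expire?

2018-12-31

Earliest priority filing: 12 September 1995.
Base term: 12 September 1995 + 21 years → 12 September 2016.
Regulatory Review Extension: +577 days → 12 April 2018.
Examination Delay Credit: +263 days → 31 December 2018.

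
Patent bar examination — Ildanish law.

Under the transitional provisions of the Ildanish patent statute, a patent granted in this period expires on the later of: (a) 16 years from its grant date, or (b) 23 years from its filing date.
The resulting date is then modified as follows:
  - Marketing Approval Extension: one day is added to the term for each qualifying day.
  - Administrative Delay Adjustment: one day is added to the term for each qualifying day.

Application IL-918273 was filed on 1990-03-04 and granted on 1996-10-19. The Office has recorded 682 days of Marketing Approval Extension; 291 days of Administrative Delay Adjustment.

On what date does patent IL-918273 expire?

2015-11-02

(a) grant + 16 years → 19 October 2012.
(b) filing + 23 years → 4 March 2013.
Later of the two: 4 March 2013.
Marketing Approval Extension: +682 days → 15 January 2015.
Administrative Delay Adjustment: +291 days → 2 November 2015.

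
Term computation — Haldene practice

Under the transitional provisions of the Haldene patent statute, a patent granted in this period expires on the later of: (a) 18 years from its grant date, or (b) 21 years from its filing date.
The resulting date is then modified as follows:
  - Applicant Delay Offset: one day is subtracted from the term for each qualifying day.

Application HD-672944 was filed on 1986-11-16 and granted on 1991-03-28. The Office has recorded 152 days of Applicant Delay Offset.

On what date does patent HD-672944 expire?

(a) grant + 18 years → 28 March 2009.
(b) filing + 21 years → 16 November 2007.
Later of the two: 28 March 2009.
Applicant Delay Offset: −152 days → 27 October 2008.

October 27, 2008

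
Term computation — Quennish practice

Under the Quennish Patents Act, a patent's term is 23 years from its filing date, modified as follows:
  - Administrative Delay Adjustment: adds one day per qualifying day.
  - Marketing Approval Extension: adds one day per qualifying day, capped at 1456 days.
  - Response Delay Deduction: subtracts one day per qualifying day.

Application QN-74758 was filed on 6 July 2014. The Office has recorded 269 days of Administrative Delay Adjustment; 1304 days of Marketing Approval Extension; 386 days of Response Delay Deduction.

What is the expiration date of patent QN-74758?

Base term: filing date + 23 years → 6 July 2037.
Administrative Delay Adjustment: +269 days → 1 April 2038.
Marketing Approval Extension: 1304 days (within the 1456-day cap) → +1304 days → 26 October 2041.
Response Delay Deduction: −386 days → 5 October 2040.

2040-10-05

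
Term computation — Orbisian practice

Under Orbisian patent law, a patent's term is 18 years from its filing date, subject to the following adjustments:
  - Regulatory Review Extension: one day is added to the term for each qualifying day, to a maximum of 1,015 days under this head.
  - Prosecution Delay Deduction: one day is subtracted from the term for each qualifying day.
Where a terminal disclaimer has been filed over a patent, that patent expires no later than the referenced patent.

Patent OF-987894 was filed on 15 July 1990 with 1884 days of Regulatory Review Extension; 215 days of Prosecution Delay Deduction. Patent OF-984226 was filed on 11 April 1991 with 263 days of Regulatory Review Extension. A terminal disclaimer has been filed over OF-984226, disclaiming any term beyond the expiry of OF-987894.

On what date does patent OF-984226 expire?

December 30, 2009

Natural term of OF-984226:
  Base: filing + 18 years → 11 April 2009.
  Regulatory Review Extension: 263 days (within the 1015-day cap) → +263 days → 30 December 2009.
Expiry of referenced patent OF-987894:
  Base: filing + 18 years → 15 July 2008.
  Regulatory Review Extension: 1884 days claimed exceeds the 1015-day cap, so +1015 days → 26 April 2011.
  Prosecution Delay Deduction: −215 days → 23 September 2010.
Terminal disclaimer: OF-984226 expires on the earlier of 30 December 2009 and 23 September 2010.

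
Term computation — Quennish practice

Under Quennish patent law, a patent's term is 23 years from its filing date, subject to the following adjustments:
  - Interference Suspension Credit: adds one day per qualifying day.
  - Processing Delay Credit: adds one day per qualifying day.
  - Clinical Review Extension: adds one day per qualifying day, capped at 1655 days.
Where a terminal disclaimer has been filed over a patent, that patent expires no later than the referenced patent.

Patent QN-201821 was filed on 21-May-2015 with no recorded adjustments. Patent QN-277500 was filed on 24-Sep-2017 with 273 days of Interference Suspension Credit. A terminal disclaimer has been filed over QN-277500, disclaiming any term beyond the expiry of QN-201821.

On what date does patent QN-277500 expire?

Natural term of QN-277500:
  Base: filing + 23 years → 24 September 2040.
  Interference Suspension Credit: +273 days → 24 June 2041.
Expiry of referenced patent QN-201821:
  Base: filing + 23 years → 21 May 2038.
Terminal disclaimer: QN-277500 expires on the earlier of 24 June 2041 and 21 May 2038.

May 21, 2038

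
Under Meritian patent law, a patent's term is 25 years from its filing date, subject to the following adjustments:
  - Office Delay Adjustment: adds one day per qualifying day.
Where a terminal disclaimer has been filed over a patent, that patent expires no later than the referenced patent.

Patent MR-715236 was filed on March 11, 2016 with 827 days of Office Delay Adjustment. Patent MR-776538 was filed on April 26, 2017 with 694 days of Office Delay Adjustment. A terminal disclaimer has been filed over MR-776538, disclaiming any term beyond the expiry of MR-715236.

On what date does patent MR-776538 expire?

2043-06-16

Natural term of MR-776538:
  Base: filing + 25 years → 26 April 2042.
  Office Delay Adjustment: +694 days → 20 March 2044.
Expiry of referenced patent MR-715236:
  Base: filing + 25 years → 11 March 2041.
  Office Delay Adjustment: +827 days → 16 June 2043.
Terminal disclaimer: MR-776538 expires on the earlier of 20 March 2044 and 16 June 2043.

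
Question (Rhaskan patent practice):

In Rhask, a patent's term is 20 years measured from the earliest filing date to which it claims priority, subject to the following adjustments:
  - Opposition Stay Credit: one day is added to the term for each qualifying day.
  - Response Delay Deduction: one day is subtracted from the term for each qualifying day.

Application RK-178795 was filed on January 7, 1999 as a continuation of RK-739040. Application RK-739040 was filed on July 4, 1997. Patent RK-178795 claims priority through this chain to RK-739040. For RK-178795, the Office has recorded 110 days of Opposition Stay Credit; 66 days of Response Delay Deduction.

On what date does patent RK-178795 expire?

August 17, 2017

Earliest priority filing: 4 July 1997.
Base term: 4 July 1997 + 20 years → 4 July 2017.
Opposition Stay Credit: +110 days → 22 October 2017.
Response Delay Deduction: −66 days → 17 August 2017.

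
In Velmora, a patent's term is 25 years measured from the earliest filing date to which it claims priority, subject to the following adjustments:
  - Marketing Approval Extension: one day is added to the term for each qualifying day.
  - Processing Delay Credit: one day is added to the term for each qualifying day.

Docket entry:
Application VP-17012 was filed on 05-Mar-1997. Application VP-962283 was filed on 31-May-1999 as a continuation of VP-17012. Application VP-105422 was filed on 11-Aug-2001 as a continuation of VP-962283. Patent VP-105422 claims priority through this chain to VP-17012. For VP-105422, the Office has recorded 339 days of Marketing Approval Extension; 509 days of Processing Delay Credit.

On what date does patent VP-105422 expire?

June 30, 2024

Earliest priority filing: 5 March 1997.
Base term: 5 March 1997 + 25 years → 5 March 2022.
Marketing Approval Extension: +339 days → 7 February 2023.
Processing Delay Credit: +509 days → 30 June 2024.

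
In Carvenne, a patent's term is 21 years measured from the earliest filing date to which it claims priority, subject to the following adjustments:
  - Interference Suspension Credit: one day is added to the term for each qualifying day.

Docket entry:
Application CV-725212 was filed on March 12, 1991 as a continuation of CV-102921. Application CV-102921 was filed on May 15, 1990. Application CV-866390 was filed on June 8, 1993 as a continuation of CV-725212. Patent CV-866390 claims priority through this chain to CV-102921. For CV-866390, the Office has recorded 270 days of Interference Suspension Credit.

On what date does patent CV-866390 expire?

February 9, 2012

Earliest priority filing: 15 May 1990.
Base term: 15 May 1990 + 21 years → 15 May 2011.
Interference Suspension Credit: +270 days → 9 February 2012.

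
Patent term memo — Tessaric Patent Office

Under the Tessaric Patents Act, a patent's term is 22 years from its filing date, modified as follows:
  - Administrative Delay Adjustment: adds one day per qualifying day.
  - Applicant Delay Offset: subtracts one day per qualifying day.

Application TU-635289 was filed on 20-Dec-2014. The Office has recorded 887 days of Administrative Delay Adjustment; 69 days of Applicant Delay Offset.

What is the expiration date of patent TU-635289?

Base term: filing date + 22 years → 20 December 2036.
Administrative Delay Adjustment: +887 days → 26 May 2039.
Applicant Delay Offset: −69 days → 18 March 2039.

March 18, 2039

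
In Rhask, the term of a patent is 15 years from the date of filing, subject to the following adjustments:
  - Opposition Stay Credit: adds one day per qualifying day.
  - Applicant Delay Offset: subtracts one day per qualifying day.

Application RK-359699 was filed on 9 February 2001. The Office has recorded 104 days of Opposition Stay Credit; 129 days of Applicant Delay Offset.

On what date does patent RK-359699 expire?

January 15, 2016

Base term: filing date + 15 years → 9 February 2016.
Opposition Stay Credit: +104 days → 23 May 2016.
Applicant Delay Offset: −129 days → 15 January 2016.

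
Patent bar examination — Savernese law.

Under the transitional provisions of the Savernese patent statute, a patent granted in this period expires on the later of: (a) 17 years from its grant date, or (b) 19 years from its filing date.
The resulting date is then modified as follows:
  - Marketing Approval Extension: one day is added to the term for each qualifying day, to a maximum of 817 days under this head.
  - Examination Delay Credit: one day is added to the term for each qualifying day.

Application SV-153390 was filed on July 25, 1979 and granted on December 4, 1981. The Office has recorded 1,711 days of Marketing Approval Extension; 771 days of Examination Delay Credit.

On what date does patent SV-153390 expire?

April 10, 2003

(a) grant + 17 years → 4 December 1998.
(b) filing + 19 years → 25 July 1998.
Later of the two: 4 December 1998.
Marketing Approval Extension: 1711 days claimed exceeds the 817-day cap, so +817 days → 28 February 2001.
Examination Delay Credit: +771 days → 10 April 2003.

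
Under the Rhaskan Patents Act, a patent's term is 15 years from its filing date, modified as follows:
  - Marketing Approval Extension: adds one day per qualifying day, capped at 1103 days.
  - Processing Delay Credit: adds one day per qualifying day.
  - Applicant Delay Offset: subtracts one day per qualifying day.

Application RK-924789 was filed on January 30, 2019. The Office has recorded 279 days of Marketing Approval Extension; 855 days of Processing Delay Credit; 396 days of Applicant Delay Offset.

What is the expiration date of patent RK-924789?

2036-02-07

Base term: filing date + 15 years → 30 January 2034.
Marketing Approval Extension: 279 days (within the 1103-day cap) → +279 days → 5 November 2034.
Processing Delay Credit: +855 days → 9 March 2037.
Applicant Delay Offset: −396 days → 7 February 2036.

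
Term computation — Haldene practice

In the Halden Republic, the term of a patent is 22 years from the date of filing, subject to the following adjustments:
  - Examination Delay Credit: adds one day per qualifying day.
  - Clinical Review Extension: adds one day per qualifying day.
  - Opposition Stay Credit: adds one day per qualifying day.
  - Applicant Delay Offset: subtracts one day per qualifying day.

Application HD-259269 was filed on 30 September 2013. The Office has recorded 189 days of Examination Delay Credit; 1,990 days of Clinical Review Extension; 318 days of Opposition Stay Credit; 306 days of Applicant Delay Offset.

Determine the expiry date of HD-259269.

Base term: filing date + 22 years → 30 September 2035.
Examination Delay Credit: +189 days → 6 April 2036.
Clinical Review Extension: +1990 days → 17 September 2041.
Opposition Stay Credit: +318 days → 1 August 2042.
Applicant Delay Offset: −306 days → 29 September 2041.

2041-09-29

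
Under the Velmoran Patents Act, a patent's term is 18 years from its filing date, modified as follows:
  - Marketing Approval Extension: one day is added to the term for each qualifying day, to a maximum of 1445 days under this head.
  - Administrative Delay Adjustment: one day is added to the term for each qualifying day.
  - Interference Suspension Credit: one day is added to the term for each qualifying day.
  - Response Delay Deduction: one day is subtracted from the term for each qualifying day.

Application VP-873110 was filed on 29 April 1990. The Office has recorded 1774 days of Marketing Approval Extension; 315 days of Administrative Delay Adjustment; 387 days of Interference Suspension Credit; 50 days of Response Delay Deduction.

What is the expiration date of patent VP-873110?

Base term: filing date + 18 years → 29 April 2008.
Marketing Approval Extension: 1774 days claimed exceeds the 1445-day cap, so +1445 days → 13 April 2012.
Administrative Delay Adjustment: +315 days → 22 February 2013.
Interference Suspension Credit: +387 days → 16 March 2014.
Response Delay Deduction: −50 days → 25 January 2014.

2014-01-25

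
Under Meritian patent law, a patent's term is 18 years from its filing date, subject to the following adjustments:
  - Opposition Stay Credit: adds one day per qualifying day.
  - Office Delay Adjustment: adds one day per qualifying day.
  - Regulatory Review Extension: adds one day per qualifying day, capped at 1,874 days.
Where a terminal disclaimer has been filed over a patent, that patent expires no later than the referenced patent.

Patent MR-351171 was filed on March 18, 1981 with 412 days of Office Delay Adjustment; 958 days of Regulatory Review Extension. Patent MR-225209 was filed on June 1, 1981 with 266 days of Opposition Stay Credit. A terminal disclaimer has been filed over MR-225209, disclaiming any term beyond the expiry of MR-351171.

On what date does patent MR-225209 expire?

Natural term of MR-225209:
  Base: filing + 18 years → 1 June 1999.
  Opposition Stay Credit: +266 days → 22 February 2000.
Expiry of referenced patent MR-351171:
  Base: filing + 18 years → 18 March 1999.
  Office Delay Adjustment: +412 days → 3 May 2000.
  Regulatory Review Extension: 958 days (within the 1874-day cap) → +958 days → 17 December 2002.
Terminal disclaimer: MR-225209 expires on the earlier of 22 February 2000 and 17 December 2002.

February 22, 2000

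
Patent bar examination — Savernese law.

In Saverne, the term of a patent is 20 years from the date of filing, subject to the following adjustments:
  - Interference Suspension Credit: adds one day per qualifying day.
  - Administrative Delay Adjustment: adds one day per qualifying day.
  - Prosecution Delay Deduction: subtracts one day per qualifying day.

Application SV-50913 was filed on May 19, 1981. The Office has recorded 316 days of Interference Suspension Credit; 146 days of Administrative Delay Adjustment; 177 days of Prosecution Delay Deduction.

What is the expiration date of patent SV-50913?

Base term: filing date + 20 years → 19 May 2001.
Interference Suspension Credit: +316 days → 31 March 2002.
Administrative Delay Adjustment: +146 days → 24 August 2002.
Prosecution Delay Deduction: −177 days → 28 February 2002.

February 28, 2002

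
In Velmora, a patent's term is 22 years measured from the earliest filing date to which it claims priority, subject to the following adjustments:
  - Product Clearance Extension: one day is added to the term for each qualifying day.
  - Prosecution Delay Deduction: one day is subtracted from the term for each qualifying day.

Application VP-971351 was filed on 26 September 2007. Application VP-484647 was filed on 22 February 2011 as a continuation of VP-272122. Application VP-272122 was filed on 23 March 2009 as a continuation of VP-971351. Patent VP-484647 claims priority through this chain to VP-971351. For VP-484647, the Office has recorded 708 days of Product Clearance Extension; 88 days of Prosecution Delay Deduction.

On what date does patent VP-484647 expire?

June 8, 2031

Earliest priority filing: 26 September 2007.
Base term: 26 September 2007 + 22 years → 26 September 2029.
Product Clearance Extension: +708 days → 4 September 2031.
Prosecution Delay Deduction: −88 days → 8 June 2031.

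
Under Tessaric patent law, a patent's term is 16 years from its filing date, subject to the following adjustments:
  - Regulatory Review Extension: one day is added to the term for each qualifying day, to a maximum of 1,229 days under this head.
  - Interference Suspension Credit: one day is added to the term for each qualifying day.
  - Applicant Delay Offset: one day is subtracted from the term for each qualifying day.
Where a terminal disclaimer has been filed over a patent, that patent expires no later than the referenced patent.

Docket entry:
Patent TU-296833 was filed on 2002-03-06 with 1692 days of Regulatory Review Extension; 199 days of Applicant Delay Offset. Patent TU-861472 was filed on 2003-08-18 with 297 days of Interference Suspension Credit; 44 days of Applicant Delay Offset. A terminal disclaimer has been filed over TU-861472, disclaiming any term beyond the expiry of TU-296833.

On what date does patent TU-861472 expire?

Natural term of TU-861472:
  Base: filing + 16 years → 18 August 2019.
  Interference Suspension Credit: +297 days → 10 June 2020.
  Applicant Delay Offset: −44 days → 27 April 2020.
Expiry of referenced patent TU-296833:
  Base: filing + 16 years → 6 March 2018.
  Regulatory Review Extension: 1692 days claimed exceeds the 1229-day cap, so +1229 days → 17 July 2021.
  Applicant Delay Offset: −199 days → 30 December 2020.
Terminal disclaimer: TU-861472 expires on the earlier of 27 April 2020 and 30 December 2020.

2020-04-27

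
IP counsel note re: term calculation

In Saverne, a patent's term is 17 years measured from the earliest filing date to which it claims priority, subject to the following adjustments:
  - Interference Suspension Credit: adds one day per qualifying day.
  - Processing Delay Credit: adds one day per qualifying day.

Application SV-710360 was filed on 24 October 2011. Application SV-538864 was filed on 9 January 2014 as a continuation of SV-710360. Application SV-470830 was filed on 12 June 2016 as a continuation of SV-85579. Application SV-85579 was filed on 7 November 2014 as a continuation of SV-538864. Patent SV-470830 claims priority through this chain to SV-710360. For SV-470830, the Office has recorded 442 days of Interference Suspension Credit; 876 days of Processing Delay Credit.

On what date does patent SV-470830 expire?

Earliest priority filing: 24 October 2011.
Base term: 24 October 2011 + 17 years → 24 October 2028.
Interference Suspension Credit: +442 days → 9 January 2030.
Processing Delay Credit: +876 days → 3 June 2032.

June 3, 2032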